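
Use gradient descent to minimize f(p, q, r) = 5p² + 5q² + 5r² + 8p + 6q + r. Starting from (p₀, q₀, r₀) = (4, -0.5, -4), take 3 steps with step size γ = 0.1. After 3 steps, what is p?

∇f = (10p + 8, 10q + 6, 10r + 1)
Step 1: at (4, -0.5, -4), ∇f = (48, 1, -39) → (4, -0.5, -4) − 0.1·(48, 1, -39) = (-0.8, -0.6, -0.1)
Step 2: at (-0.8, -0.6, -0.1), ∇f = (0, 0, 0) → (-0.8, -0.6, -0.1) − 0.1·(0, 0, 0) = (-0.8, -0.6, -0.1)
Step 3: at (-0.8, -0.6, -0.1), ∇f = (0, 0, 0) → (-0.8, -0.6, -0.1) − 0.1·(0, 0, 0) = (-0.8, -0.6, -0.1)
p = -0.8

-0.8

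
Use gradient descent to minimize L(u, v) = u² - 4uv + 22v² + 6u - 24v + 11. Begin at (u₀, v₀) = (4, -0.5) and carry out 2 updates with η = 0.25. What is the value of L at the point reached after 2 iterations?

467698.25

∇L = (2u - 4v + 6, -4u + 44v - 24)
Step 1: at (4, -0.5), ∇L = (16, -62) → (4, -0.5) − 0.25·(16, -62) = (0, 15)
Step 2: at (0, 15), ∇L = (-54, 636) → (0, 15) − 0.25·(-54, 636) = (13.5, -144)
L(13.5, -144) = 467698.25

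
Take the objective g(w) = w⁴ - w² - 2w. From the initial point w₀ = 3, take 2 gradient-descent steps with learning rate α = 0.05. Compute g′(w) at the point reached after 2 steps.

-1.5

g′(w) = 4w³ - 2w - 2
Step 1: g′(3) = 100; w₁ = 3 − 0.05·100 = -2
Step 2: g′(-2) = -30; w₂ = -2 − 0.05·(-30) = -0.5
g′(w) at (-0.5) = -1.5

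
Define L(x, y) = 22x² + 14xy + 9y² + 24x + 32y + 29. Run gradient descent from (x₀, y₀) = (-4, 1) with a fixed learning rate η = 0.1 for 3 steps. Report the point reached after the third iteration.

(152.144, 64.504)

∇L = (44x + 14y + 24, 14x + 18y + 32)
Step 1: at (-4, 1), ∇L = (-138, -6) → (-4, 1) − 0.1·(-138, -6) = (9.8, 1.6)
Step 2: at (9.8, 1.6), ∇L = (477.6, 198) → (9.8, 1.6) − 0.1·(477.6, 198) = (-37.96, -18.2)
Step 3: at (-37.96, -18.2), ∇L = (-1901.04, -827.04) → (-37.96, -18.2) − 0.1·(-1901.04, -827.04) = (152.144, 64.504)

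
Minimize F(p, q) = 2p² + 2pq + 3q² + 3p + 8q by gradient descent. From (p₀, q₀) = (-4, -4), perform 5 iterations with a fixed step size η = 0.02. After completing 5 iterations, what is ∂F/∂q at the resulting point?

∇F = (4p + 2q + 3, 2p + 6q + 8)
Step 1: at (-4, -4), ∇F = (-21, -24) → (-4, -4) − 0.02·(-21, -24) = (-3.58, -3.52)
Step 2: at (-3.58, -3.52), ∇F = (-18.36, -20.28) → (-3.58, -3.52) − 0.02·(-18.36, -20.28) = (-3.2128, -3.1144)
Step 3: at (-3.2128, -3.1144), ∇F = (-16.08, -17.112) → (-3.2128, -3.1144) − 0.02·(-16.08, -17.112) = (-2.8912, -2.77216)
Step 4: at (-2.8912, -2.77216), ∇F = (-14.10912, -14.41536) → (-2.8912, -2.77216) − 0.02·(-14.10912, -14.41536) = (-2.6090176, -2.4838528)
Step 5: at (-2.6090176, -2.4838528), ∇F = (-12.403776, -12.121152) → (-2.6090176, -2.4838528) − 0.02·(-12.403776, -12.121152) = (-2.36094208, -2.24142976)
∂F/∂q at (-2.36094208, -2.24142976) = -10.17046272

-10.17046272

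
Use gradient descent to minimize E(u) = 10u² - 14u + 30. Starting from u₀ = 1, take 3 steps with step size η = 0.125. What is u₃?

E′(u) = 20u - 14
Step 1: E′(1) = 6; u₁ = 1 − 0.125·6 = 0.25
Step 2: E′(0.25) = -9; u₂ = 0.25 − 0.125·(-9) = 1.375
Step 3: E′(1.375) = 13.5; u₃ = 1.375 − 0.125·13.5 = -0.3125

-0.3125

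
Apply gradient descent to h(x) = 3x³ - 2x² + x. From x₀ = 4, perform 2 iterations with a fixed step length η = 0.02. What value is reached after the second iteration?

h′(x) = 9x² - 4x + 1
x₁ = 4 − 0.02·129 = 1.42
x₂ = 1.42 − 0.02·13.4676 = 1.150648

1.150648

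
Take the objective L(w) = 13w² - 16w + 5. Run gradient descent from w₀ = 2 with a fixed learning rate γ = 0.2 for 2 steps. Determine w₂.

L′(w) = 26w - 16
Step 1: L′(2) = 36; w₁ = 2 − 0.2·36 = -5.2
Step 2: L′(-5.2) = -151.2; w₂ = -5.2 − 0.2·(-151.2) = 25.04

25.04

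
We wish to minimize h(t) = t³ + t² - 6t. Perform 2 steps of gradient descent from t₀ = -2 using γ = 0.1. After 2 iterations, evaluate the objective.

h′(t) = 3t² + 2t - 6
Step 1: h′(-2) = 2; t₁ = -2 − 0.1·2 = -2.2
Step 2: h′(-2.2) = 4.12; t₂ = -2.2 − 0.1·4.12 = -2.612
h(-2.612) = 4.674059072

4.674059072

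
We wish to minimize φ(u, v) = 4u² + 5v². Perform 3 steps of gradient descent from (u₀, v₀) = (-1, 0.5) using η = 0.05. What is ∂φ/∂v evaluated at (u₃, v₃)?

∇φ = (8u, 10v)
Step 1: at (-1, 0.5), ∇φ = (-8, 5) → (-1, 0.5) − 0.05·(-8, 5) = (-0.6, 0.25)
Step 2: at (-0.6, 0.25), ∇φ = (-4.8, 2.5) → (-0.6, 0.25) − 0.05·(-4.8, 2.5) = (-0.36, 0.125)
Step 3: at (-0.36, 0.125), ∇φ = (-2.88, 1.25) → (-0.36, 0.125) − 0.05·(-2.88, 1.25) = (-0.216, 0.0625)
∂φ/∂v at (-0.216, 0.0625) = 0.625

0.625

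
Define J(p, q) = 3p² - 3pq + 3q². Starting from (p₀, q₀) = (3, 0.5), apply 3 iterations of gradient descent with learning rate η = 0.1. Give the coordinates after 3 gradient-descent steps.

(0.6015, 0.599)

∇J = (6p - 3q, -3p + 6q)
(p₁, q₁) = (3, 0.5) − 0.1·(16.5, -6) = (1.35, 1.1)
(p₂, q₂) = (1.35, 1.1) − 0.1·(4.8, 2.55) = (0.87, 0.845)
(p₃, q₃) = (0.87, 0.845) − 0.1·(2.685, 2.46) = (0.6015, 0.599)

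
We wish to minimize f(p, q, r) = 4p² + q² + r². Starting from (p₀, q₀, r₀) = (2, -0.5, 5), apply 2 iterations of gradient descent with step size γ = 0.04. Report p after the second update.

0.9248

∇f = (8p, 2q, 2r)
(p₁, q₁, r₁) = (2, -0.5, 5) − 0.04·(16, -1, 10) = (1.36, -0.46, 4.6)
(p₂, q₂, r₂) = (1.36, -0.46, 4.6) − 0.04·(10.88, -0.92, 9.2) = (0.9248, -0.4232, 4.232)
p = 0.9248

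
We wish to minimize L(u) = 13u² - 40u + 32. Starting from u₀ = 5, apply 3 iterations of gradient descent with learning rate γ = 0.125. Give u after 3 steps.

-37.890625

L′(u) = 26u - 40
u₁ = 5 − 0.125·90 = -6.25
u₂ = -6.25 − 0.125·(-202.5) = 19.0625
u₃ = 19.0625 − 0.125·455.625 = -37.890625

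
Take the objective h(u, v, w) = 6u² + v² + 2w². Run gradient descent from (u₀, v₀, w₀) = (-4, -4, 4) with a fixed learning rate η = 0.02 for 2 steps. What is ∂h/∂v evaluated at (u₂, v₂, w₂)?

-7.3728

∇h = (12u, 2v, 4w)
(u₁, v₁, w₁) = (-4, -4, 4) − 0.02·(-48, -8, 16) = (-3.04, -3.84, 3.68)
(u₂, v₂, w₂) = (-3.04, -3.84, 3.68) − 0.02·(-36.48, -7.68, 14.72) = (-2.3104, -3.6864, 3.3856)
∂h/∂v at (-2.3104, -3.6864, 3.3856) = -7.3728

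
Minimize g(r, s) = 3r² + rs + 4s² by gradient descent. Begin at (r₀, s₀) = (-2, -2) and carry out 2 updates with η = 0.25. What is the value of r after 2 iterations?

∇g = (6r + s, r + 8s)
Step 1: at (-2, -2), ∇g = (-14, -18) → (-2, -2) − 0.25·(-14, -18) = (1.5, 2.5)
Step 2: at (1.5, 2.5), ∇g = (11.5, 21.5) → (1.5, 2.5) − 0.25·(11.5, 21.5) = (-1.375, -2.875)
r = -1.375

-1.375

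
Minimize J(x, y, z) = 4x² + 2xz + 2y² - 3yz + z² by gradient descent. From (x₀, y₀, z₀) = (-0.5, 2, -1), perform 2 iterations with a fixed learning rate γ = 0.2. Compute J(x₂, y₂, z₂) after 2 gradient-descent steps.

2.36

∇J = (8x + 2z, 4y - 3z, 2x - 3y + 2z)
Step 1: at (-0.5, 2, -1), ∇J = (-6, 11, -9) → (-0.5, 2, -1) − 0.2·(-6, 11, -9) = (0.7, -0.2, 0.8)
Step 2: at (0.7, -0.2, 0.8), ∇J = (7.2, -3.2, 3.6) → (0.7, -0.2, 0.8) − 0.2·(7.2, -3.2, 3.6) = (-0.74, 0.44, 0.08)
J(-0.74, 0.44, 0.08) = 2.36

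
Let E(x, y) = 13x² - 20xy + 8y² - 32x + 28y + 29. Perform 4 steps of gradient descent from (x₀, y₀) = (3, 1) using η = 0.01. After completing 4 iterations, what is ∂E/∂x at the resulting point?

∇E = (26x - 20y - 32, -20x + 16y + 28)
Step 1: at (3, 1), ∇E = (26, -16) → (3, 1) − 0.01·(26, -16) = (2.74, 1.16)
Step 2: at (2.74, 1.16), ∇E = (16.04, -8.24) → (2.74, 1.16) − 0.01·(16.04, -8.24) = (2.5796, 1.2424)
Step 3: at (2.5796, 1.2424), ∇E = (10.2216, -3.7136) → (2.5796, 1.2424) − 0.01·(10.2216, -3.7136) = (2.477384, 1.279536)
Step 4: at (2.477384, 1.279536), ∇E = (6.821264, -1.075104) → (2.477384, 1.279536) − 0.01·(6.821264, -1.075104) = (2.40917136, 1.29028704)
∂E/∂x at (2.40917136, 1.29028704) = 4.83271456

4.83271456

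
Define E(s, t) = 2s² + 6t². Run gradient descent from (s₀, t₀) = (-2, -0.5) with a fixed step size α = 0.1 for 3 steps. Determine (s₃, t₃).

∇E = (4s, 12t)
(s₁, t₁) = (-2, -0.5) − 0.1·(-8, -6) = (-1.2, 0.1)
(s₂, t₂) = (-1.2, 0.1) − 0.1·(-4.8, 1.2) = (-0.72, -0.02)
(s₃, t₃) = (-0.72, -0.02) − 0.1·(-2.88, -0.24) = (-0.432, 0.004)

(-0.432, 0.004)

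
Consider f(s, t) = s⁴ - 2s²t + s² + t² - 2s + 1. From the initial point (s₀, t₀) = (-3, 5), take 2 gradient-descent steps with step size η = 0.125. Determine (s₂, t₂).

(-16.75, 8.5)

∇f = (4s³ - 4st + 2s - 2, -2s² + 2t)
Step 1: at (-3, 5), ∇f = (-56, -8) → (-3, 5) − 0.125·(-56, -8) = (4, 6)
Step 2: at (4, 6), ∇f = (166, -20) → (4, 6) − 0.125·(166, -20) = (-16.75, 8.5)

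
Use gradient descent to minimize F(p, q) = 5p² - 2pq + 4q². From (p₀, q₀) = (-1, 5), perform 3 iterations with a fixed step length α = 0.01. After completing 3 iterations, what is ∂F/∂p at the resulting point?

-12.514528

∇F = (10p - 2q, -2p + 8q)
Step 1: at (-1, 5), ∇F = (-20, 42) → (-1, 5) − 0.01·(-20, 42) = (-0.8, 4.58)
Step 2: at (-0.8, 4.58), ∇F = (-17.16, 38.24) → (-0.8, 4.58) − 0.01·(-17.16, 38.24) = (-0.6284, 4.1976)
Step 3: at (-0.6284, 4.1976), ∇F = (-14.6792, 34.8376) → (-0.6284, 4.1976) − 0.01·(-14.6792, 34.8376) = (-0.481608, 3.849224)
∂F/∂p at (-0.481608, 3.849224) = -12.514528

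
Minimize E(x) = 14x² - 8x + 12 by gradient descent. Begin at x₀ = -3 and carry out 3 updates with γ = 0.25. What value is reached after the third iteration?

710

E′(x) = 28x - 8
Step 1: E′(-3) = -92; x₁ = -3 − 0.25·(-92) = 20
Step 2: E′(20) = 552; x₂ = 20 − 0.25·552 = -118
Step 3: E′(-118) = -3312; x₃ = -118 − 0.25·(-3312) = 710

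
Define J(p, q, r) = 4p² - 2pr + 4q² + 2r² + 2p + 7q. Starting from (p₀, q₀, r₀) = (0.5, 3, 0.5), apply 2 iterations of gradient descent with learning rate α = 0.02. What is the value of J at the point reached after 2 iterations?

∇J = (8p - 2r + 2, 8q + 7, -2p + 4r)
Step 1: at (0.5, 3, 0.5), ∇J = (5, 31, 1) → (0.5, 3, 0.5) − 0.02·(5, 31, 1) = (0.4, 2.38, 0.48)
Step 2: at (0.4, 2.38, 0.48), ∇J = (4.24, 26.04, 1.12) → (0.4, 2.38, 0.48) − 0.02·(4.24, 26.04, 1.12) = (0.3152, 1.8592, 0.4576)
J(0.3152, 1.8592, 0.4576) = 27.9990272

27.9990272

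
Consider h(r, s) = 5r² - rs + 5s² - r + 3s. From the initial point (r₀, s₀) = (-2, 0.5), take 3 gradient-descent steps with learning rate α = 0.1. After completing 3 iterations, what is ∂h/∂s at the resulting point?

∇h = (10r - s - 1, -r + 10s + 3)
Step 1: at (-2, 0.5), ∇h = (-21.5, 10) → (-2, 0.5) − 0.1·(-21.5, 10) = (0.15, -0.5)
Step 2: at (0.15, -0.5), ∇h = (1, -2.15) → (0.15, -0.5) − 0.1·(1, -2.15) = (0.05, -0.285)
Step 3: at (0.05, -0.285), ∇h = (-0.215, 0.1) → (0.05, -0.285) − 0.1·(-0.215, 0.1) = (0.0715, -0.295)
∂h/∂s at (0.0715, -0.295) = -0.0215

-0.0215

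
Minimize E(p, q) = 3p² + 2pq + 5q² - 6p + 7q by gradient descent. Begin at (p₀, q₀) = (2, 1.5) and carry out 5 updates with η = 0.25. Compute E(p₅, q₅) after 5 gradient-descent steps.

7313.67578125

∇E = (6p + 2q - 6, 2p + 10q + 7)
(p₁, q₁) = (2, 1.5) − 0.25·(9, 26) = (-0.25, -5)
(p₂, q₂) = (-0.25, -5) − 0.25·(-17.5, -43.5) = (4.125, 5.875)
(p₃, q₃) = (4.125, 5.875) − 0.25·(30.5, 74) = (-3.5, -12.625)
(p₄, q₄) = (-3.5, -12.625) − 0.25·(-52.25, -126.25) = (9.5625, 18.9375)
(p₅, q₅) = (9.5625, 18.9375) − 0.25·(89.25, 215.5) = (-12.75, -34.9375)
E(-12.75, -34.9375) = 7313.67578125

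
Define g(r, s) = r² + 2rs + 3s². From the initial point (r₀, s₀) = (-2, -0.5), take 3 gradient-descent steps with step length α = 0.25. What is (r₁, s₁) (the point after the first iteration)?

(-0.75, 1.25)

∇g = (2r + 2s, 2r + 6s)
Step 1: at (-2, -0.5), ∇g = (-5, -7) → (-2, -0.5) − 0.25·(-5, -7) = (-0.75, 1.25)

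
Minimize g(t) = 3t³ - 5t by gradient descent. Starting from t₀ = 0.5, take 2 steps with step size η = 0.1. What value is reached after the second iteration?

g′(t) = 9t² - 5
Step 1: g′(0.5) = -2.75; t₁ = 0.5 − 0.1·(-2.75) = 0.775
Step 2: g′(0.775) = 0.405625; t₂ = 0.775 − 0.1·0.405625 = 0.7344375

0.7344375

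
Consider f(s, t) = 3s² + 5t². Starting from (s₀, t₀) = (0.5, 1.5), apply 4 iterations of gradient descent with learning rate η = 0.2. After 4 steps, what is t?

1.5

∇f = (6s, 10t)
Step 1: at (0.5, 1.5), ∇f = (3, 15) → (0.5, 1.5) − 0.2·(3, 15) = (-0.1, -1.5)
Step 2: at (-0.1, -1.5), ∇f = (-0.6, -15) → (-0.1, -1.5) − 0.2·(-0.6, -15) = (0.02, 1.5)
Step 3: at (0.02, 1.5), ∇f = (0.12, 15) → (0.02, 1.5) − 0.2·(0.12, 15) = (-0.004, -1.5)
Step 4: at (-0.004, -1.5), ∇f = (-0.024, -15) → (-0.004, -1.5) − 0.2·(-0.024, -15) = (0.0008, 1.5)
t = 1.5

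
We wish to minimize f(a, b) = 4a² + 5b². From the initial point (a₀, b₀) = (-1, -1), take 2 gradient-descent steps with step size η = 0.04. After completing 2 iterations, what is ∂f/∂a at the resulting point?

∇f = (8a, 10b)
Step 1: at (-1, -1), ∇f = (-8, -10) → (-1, -1) − 0.04·(-8, -10) = (-0.68, -0.6)
Step 2: at (-0.68, -0.6), ∇f = (-5.44, -6) → (-0.68, -0.6) − 0.04·(-5.44, -6) = (-0.4624, -0.36)
∂f/∂a at (-0.4624, -0.36) = -3.6992

-3.6992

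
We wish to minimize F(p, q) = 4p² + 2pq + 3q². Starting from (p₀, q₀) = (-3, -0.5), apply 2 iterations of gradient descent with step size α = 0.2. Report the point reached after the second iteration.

∇F = (8p + 2q, 2p + 6q)
(p₁, q₁) = (-3, -0.5) − 0.2·(-25, -9) = (2, 1.3)
(p₂, q₂) = (2, 1.3) − 0.2·(18.6, 11.8) = (-1.72, -1.06)

(-1.72, -1.06)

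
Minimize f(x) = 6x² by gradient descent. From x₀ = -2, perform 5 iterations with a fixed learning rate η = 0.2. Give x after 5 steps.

f′(x) = 12x
x₁ = -2 − 0.2·(-24) = 2.8
x₂ = 2.8 − 0.2·33.6 = -3.92
x₃ = -3.92 − 0.2·(-47.04) = 5.488
x₄ = 5.488 − 0.2·65.856 = -7.6832
x₅ = -7.6832 − 0.2·(-92.1984) = 10.75648

10.75648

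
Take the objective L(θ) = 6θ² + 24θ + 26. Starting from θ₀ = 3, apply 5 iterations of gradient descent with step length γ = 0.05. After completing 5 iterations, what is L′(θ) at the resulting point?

0.6144

L′(θ) = 12θ + 24
θ₁ = 3 − 0.05·60 = 0
θ₂ = 0 − 0.05·24 = -1.2
θ₃ = -1.2 − 0.05·9.6 = -1.68
θ₄ = -1.68 − 0.05·3.84 = -1.872
θ₅ = -1.872 − 0.05·1.536 = -1.9488
L′(θ) at (-1.9488) = 0.6144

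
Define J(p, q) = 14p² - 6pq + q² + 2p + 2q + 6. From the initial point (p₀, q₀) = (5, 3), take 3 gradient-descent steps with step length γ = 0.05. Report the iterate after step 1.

∇J = (28p - 6q + 2, -6p + 2q + 2)
(p₁, q₁) = (5, 3) − 0.05·(124, -22) = (-1.2, 4.1)

(-1.2, 4.1)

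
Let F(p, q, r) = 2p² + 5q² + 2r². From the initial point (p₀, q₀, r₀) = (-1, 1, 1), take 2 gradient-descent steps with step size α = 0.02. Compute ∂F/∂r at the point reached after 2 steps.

3.3856

∇F = (4p, 10q, 4r)
(p₁, q₁, r₁) = (-1, 1, 1) − 0.02·(-4, 10, 4) = (-0.92, 0.8, 0.92)
(p₂, q₂, r₂) = (-0.92, 0.8, 0.92) − 0.02·(-3.68, 8, 3.68) = (-0.8464, 0.64, 0.8464)
∂F/∂r at (-0.8464, 0.64, 0.8464) = 3.3856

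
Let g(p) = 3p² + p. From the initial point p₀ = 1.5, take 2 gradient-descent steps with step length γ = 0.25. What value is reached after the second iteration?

0.25

g′(p) = 6p + 1
p₁ = 1.5 − 0.25·10 = -1
p₂ = -1 − 0.25·(-5) = 0.25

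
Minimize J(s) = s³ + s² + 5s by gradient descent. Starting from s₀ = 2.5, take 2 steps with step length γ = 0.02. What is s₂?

1.5256625

J′(s) = 3s² + 2s + 5
Step 1: J′(2.5) = 28.75; s₁ = 2.5 − 0.02·28.75 = 1.925
Step 2: J′(1.925) = 19.966875; s₂ = 1.925 − 0.02·19.966875 = 1.5256625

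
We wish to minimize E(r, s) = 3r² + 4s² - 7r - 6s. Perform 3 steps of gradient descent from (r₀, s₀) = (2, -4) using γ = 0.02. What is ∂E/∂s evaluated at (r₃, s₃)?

-22.522752

∇E = (6r - 7, 8s - 6)
(r₁, s₁) = (2, -4) − 0.02·(5, -38) = (1.9, -3.24)
(r₂, s₂) = (1.9, -3.24) − 0.02·(4.4, -31.92) = (1.812, -2.6016)
(r₃, s₃) = (1.812, -2.6016) − 0.02·(3.872, -26.8128) = (1.73456, -2.065344)
∂E/∂s at (1.73456, -2.065344) = -22.522752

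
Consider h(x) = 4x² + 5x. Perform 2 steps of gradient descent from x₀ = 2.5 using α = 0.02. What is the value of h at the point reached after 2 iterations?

h′(x) = 8x + 5
x₁ = 2.5 − 0.02·25 = 2
x₂ = 2 − 0.02·21 = 1.58
h(1.58) = 17.8856

17.8856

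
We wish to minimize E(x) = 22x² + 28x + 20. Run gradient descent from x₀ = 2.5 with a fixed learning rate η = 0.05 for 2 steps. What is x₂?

3.88

E′(x) = 44x + 28
Step 1: E′(2.5) = 138; x₁ = 2.5 − 0.05·138 = -4.4
Step 2: E′(-4.4) = -165.6; x₂ = -4.4 − 0.05·(-165.6) = 3.88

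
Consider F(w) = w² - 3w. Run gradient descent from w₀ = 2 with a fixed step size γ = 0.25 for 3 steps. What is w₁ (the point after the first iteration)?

F′(w) = 2w - 3
Step 1: F′(2) = 1; w₁ = 2 − 0.25·1 = 1.75

1.75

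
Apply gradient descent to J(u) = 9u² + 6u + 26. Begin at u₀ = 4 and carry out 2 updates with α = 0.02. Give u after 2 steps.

J′(u) = 18u + 6
Step 1: J′(4) = 78; u₁ = 4 − 0.02·78 = 2.44
Step 2: J′(2.44) = 49.92; u₂ = 2.44 − 0.02·49.92 = 1.4416

1.4416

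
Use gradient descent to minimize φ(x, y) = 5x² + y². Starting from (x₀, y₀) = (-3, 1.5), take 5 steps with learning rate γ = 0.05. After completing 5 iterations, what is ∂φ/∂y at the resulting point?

1.77147

∇φ = (10x, 2y)
(x₁, y₁) = (-3, 1.5) − 0.05·(-30, 3) = (-1.5, 1.35)
(x₂, y₂) = (-1.5, 1.35) − 0.05·(-15, 2.7) = (-0.75, 1.215)
(x₃, y₃) = (-0.75, 1.215) − 0.05·(-7.5, 2.43) = (-0.375, 1.0935)
(x₄, y₄) = (-0.375, 1.0935) − 0.05·(-3.75, 2.187) = (-0.1875, 0.98415)
(x₅, y₅) = (-0.1875, 0.98415) − 0.05·(-1.875, 1.9683) = (-0.09375, 0.885735)
∂φ/∂y at (-0.09375, 0.885735) = 1.77147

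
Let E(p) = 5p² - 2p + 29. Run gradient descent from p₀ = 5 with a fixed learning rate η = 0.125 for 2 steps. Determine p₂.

0.5

E′(p) = 10p - 2
p₁ = 5 − 0.125·48 = -1
p₂ = -1 − 0.125·(-12) = 0.5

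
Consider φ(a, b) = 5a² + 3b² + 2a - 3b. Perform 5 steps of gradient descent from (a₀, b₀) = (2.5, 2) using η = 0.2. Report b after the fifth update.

∇φ = (10a + 2, 6b - 3)
(a₁, b₁) = (2.5, 2) − 0.2·(27, 9) = (-2.9, 0.2)
(a₂, b₂) = (-2.9, 0.2) − 0.2·(-27, -1.8) = (2.5, 0.56)
(a₃, b₃) = (2.5, 0.56) − 0.2·(27, 0.36) = (-2.9, 0.488)
(a₄, b₄) = (-2.9, 0.488) − 0.2·(-27, -0.072) = (2.5, 0.5024)
(a₅, b₅) = (2.5, 0.5024) − 0.2·(27, 0.0144) = (-2.9, 0.49952)
b = 0.49952

0.49952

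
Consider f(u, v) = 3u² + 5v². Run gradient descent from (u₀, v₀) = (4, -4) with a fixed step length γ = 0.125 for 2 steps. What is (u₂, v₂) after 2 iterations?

∇f = (6u, 10v)
Step 1: at (4, -4), ∇f = (24, -40) → (4, -4) − 0.125·(24, -40) = (1, 1)
Step 2: at (1, 1), ∇f = (6, 10) → (1, 1) − 0.125·(6, 10) = (0.25, -0.25)

(0.25, -0.25)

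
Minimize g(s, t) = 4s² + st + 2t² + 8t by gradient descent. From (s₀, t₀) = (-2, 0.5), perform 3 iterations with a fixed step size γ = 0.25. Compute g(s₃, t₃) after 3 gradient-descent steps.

6.770751953125

∇g = (8s + t, s + 4t + 8)
Step 1: at (-2, 0.5), ∇g = (-15.5, 8) → (-2, 0.5) − 0.25·(-15.5, 8) = (1.875, -1.5)
Step 2: at (1.875, -1.5), ∇g = (13.5, 3.875) → (1.875, -1.5) − 0.25·(13.5, 3.875) = (-1.5, -2.46875)
Step 3: at (-1.5, -2.46875), ∇g = (-14.46875, -3.375) → (-1.5, -2.46875) − 0.25·(-14.46875, -3.375) = (2.1171875, -1.625)
g(2.1171875, -1.625) = 6.770751953125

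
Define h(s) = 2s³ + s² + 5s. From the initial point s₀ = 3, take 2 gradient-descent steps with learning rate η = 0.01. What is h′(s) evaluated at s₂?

h′(s) = 6s² + 2s + 5
s₁ = 3 − 0.01·65 = 2.35
s₂ = 2.35 − 0.01·42.835 = 1.92165
h′(s) at (1.92165) = 30.999732335

30.999732335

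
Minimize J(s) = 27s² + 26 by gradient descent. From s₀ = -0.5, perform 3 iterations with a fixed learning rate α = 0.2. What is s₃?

J′(s) = 54s
Step 1: J′(-0.5) = -27; s₁ = -0.5 − 0.2·(-27) = 4.9
Step 2: J′(4.9) = 264.6; s₂ = 4.9 − 0.2·264.6 = -48.02
Step 3: J′(-48.02) = -2593.08; s₃ = -48.02 − 0.2·(-2593.08) = 470.596

470.596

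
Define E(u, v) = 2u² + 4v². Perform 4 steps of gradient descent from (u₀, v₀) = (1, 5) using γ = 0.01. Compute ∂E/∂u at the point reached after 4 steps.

∇E = (4u, 8v)
Step 1: at (1, 5), ∇E = (4, 40) → (1, 5) − 0.01·(4, 40) = (0.96, 4.6)
Step 2: at (0.96, 4.6), ∇E = (3.84, 36.8) → (0.96, 4.6) − 0.01·(3.84, 36.8) = (0.9216, 4.232)
Step 3: at (0.9216, 4.232), ∇E = (3.6864, 33.856) → (0.9216, 4.232) − 0.01·(3.6864, 33.856) = (0.884736, 3.89344)
Step 4: at (0.884736, 3.89344), ∇E = (3.538944, 31.14752) → (0.884736, 3.89344) − 0.01·(3.538944, 31.14752) = (0.84934656, 3.5819648)
∂E/∂u at (0.84934656, 3.5819648) = 3.39738624

3.39738624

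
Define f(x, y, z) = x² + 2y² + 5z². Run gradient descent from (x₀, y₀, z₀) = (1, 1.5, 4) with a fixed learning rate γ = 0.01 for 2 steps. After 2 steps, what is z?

3.24

∇f = (2x, 4y, 10z)
(x₁, y₁, z₁) = (1, 1.5, 4) − 0.01·(2, 6, 40) = (0.98, 1.44, 3.6)
(x₂, y₂, z₂) = (0.98, 1.44, 3.6) − 0.01·(1.96, 5.76, 36) = (0.9604, 1.3824, 3.24)
z = 3.24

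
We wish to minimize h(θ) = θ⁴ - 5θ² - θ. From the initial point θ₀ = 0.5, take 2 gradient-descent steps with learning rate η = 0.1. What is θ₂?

h′(θ) = 4θ³ - 10θ - 1
Step 1: h′(0.5) = -5.5; θ₁ = 0.5 − 0.1·(-5.5) = 1.05
Step 2: h′(1.05) = -6.8695; θ₂ = 1.05 − 0.1·(-6.8695) = 1.73695

1.73695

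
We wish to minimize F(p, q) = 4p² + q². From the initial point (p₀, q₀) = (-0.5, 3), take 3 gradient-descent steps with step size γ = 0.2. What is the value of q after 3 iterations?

∇F = (8p, 2q)
Step 1: at (-0.5, 3), ∇F = (-4, 6) → (-0.5, 3) − 0.2·(-4, 6) = (0.3, 1.8)
Step 2: at (0.3, 1.8), ∇F = (2.4, 3.6) → (0.3, 1.8) − 0.2·(2.4, 3.6) = (-0.18, 1.08)
Step 3: at (-0.18, 1.08), ∇F = (-1.44, 2.16) → (-0.18, 1.08) − 0.2·(-1.44, 2.16) = (0.108, 0.648)
q = 0.648

0.648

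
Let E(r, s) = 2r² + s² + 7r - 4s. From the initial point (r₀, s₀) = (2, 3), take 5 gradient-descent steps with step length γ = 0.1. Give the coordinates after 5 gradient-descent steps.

(-1.4584, 2.32768)

∇E = (4r + 7, 2s - 4)
(r₁, s₁) = (2, 3) − 0.1·(15, 2) = (0.5, 2.8)
(r₂, s₂) = (0.5, 2.8) − 0.1·(9, 1.6) = (-0.4, 2.64)
(r₃, s₃) = (-0.4, 2.64) − 0.1·(5.4, 1.28) = (-0.94, 2.512)
(r₄, s₄) = (-0.94, 2.512) − 0.1·(3.24, 1.024) = (-1.264, 2.4096)
(r₅, s₅) = (-1.264, 2.4096) − 0.1·(1.944, 0.8192) = (-1.4584, 2.32768)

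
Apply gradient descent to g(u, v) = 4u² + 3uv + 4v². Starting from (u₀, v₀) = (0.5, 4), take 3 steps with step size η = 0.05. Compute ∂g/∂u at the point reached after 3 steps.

∇g = (8u + 3v, 3u + 8v)
Step 1: at (0.5, 4), ∇g = (16, 33.5) → (0.5, 4) − 0.05·(16, 33.5) = (-0.3, 2.325)
Step 2: at (-0.3, 2.325), ∇g = (4.575, 17.7) → (-0.3, 2.325) − 0.05·(4.575, 17.7) = (-0.52875, 1.44)
Step 3: at (-0.52875, 1.44), ∇g = (0.09, 9.93375) → (-0.52875, 1.44) − 0.05·(0.09, 9.93375) = (-0.53325, 0.9433125)
∂g/∂u at (-0.53325, 0.9433125) = -1.4360625

-1.4360625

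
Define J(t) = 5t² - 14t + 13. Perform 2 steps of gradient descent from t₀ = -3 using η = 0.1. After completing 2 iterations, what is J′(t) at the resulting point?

0

J′(t) = 10t - 14
t₁ = -3 − 0.1·(-44) = 1.4
t₂ = 1.4 − 0.1·0 = 1.4
J′(t) at (1.4) = 0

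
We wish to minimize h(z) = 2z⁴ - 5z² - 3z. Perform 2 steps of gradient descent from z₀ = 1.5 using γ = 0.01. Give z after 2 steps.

1.35674232

h′(z) = 8z³ - 10z - 3
z₁ = 1.5 − 0.01·9 = 1.41
z₂ = 1.41 − 0.01·5.325768 = 1.35674232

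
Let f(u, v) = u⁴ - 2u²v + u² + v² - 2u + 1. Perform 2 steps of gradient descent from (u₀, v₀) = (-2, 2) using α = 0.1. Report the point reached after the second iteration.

(0.5488, 1.928)

∇f = (4u³ - 4uv + 2u - 2, -2u² + 2v)
Step 1: at (-2, 2), ∇f = (-22, -4) → (-2, 2) − 0.1·(-22, -4) = (0.2, 2.4)
Step 2: at (0.2, 2.4), ∇f = (-3.488, 4.72) → (0.2, 2.4) − 0.1·(-3.488, 4.72) = (0.5488, 1.928)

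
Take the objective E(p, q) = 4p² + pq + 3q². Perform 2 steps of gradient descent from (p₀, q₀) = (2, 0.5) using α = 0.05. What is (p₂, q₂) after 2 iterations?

∇E = (8p + q, p + 6q)
(p₁, q₁) = (2, 0.5) − 0.05·(16.5, 5) = (1.175, 0.25)
(p₂, q₂) = (1.175, 0.25) − 0.05·(9.65, 2.675) = (0.6925, 0.11625)

(0.6925, 0.11625)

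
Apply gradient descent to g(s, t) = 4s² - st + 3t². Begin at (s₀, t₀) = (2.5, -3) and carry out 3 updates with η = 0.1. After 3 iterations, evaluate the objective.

∇g = (8s - t, -s + 6t)
(s₁, t₁) = (2.5, -3) − 0.1·(23, -20.5) = (0.2, -0.95)
(s₂, t₂) = (0.2, -0.95) − 0.1·(2.55, -5.9) = (-0.055, -0.36)
(s₃, t₃) = (-0.055, -0.36) − 0.1·(-0.08, -2.105) = (-0.047, -0.1495)
g(-0.047, -0.1495) = 0.06886025

0.06886025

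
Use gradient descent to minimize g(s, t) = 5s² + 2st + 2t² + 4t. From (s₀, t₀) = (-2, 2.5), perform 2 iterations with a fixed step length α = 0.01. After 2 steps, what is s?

-1.713

∇g = (10s + 2t, 2s + 4t + 4)
(s₁, t₁) = (-2, 2.5) − 0.01·(-15, 10) = (-1.85, 2.4)
(s₂, t₂) = (-1.85, 2.4) − 0.01·(-13.7, 9.9) = (-1.713, 2.301)
s = -1.713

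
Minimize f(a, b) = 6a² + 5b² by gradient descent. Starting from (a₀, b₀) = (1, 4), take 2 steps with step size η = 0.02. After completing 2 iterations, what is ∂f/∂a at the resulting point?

∇f = (12a, 10b)
(a₁, b₁) = (1, 4) − 0.02·(12, 40) = (0.76, 3.2)
(a₂, b₂) = (0.76, 3.2) − 0.02·(9.12, 32) = (0.5776, 2.56)
∂f/∂a at (0.5776, 2.56) = 6.9312

6.9312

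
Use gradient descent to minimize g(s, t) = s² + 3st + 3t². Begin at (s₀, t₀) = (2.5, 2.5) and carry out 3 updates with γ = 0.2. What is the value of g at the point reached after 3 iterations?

0.9984

∇g = (2s + 3t, 3s + 6t)
(s₁, t₁) = (2.5, 2.5) − 0.2·(12.5, 22.5) = (0, -2)
(s₂, t₂) = (0, -2) − 0.2·(-6, -12) = (1.2, 0.4)
(s₃, t₃) = (1.2, 0.4) − 0.2·(3.6, 6) = (0.48, -0.8)
g(0.48, -0.8) = 0.9984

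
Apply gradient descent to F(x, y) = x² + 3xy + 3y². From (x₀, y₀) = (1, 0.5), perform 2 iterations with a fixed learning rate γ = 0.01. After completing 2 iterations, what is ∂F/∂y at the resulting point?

5.1054

∇F = (2x + 3y, 3x + 6y)
Step 1: at (1, 0.5), ∇F = (3.5, 6) → (1, 0.5) − 0.01·(3.5, 6) = (0.965, 0.44)
Step 2: at (0.965, 0.44), ∇F = (3.25, 5.535) → (0.965, 0.44) − 0.01·(3.25, 5.535) = (0.9325, 0.38465)
∂F/∂y at (0.9325, 0.38465) = 5.1054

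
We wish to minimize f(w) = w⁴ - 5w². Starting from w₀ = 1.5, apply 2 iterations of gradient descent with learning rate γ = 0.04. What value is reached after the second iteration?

f′(w) = 4w³ - 10w
Step 1: f′(1.5) = -1.5; w₁ = 1.5 − 0.04·(-1.5) = 1.56
Step 2: f′(1.56) = -0.414336; w₂ = 1.56 − 0.04·(-0.414336) = 1.57657344

1.57657344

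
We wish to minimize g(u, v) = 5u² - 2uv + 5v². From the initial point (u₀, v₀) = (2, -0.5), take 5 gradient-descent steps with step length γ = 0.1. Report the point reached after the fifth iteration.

∇g = (10u - 2v, -2u + 10v)
Step 1: at (2, -0.5), ∇g = (21, -9) → (2, -0.5) − 0.1·(21, -9) = (-0.1, 0.4)
Step 2: at (-0.1, 0.4), ∇g = (-1.8, 4.2) → (-0.1, 0.4) − 0.1·(-1.8, 4.2) = (0.08, -0.02)
Step 3: at (0.08, -0.02), ∇g = (0.84, -0.36) → (0.08, -0.02) − 0.1·(0.84, -0.36) = (-0.004, 0.016)
Step 4: at (-0.004, 0.016), ∇g = (-0.072, 0.168) → (-0.004, 0.016) − 0.1·(-0.072, 0.168) = (0.0032, -0.0008)
Step 5: at (0.0032, -0.0008), ∇g = (0.0336, -0.0144) → (0.0032, -0.0008) − 0.1·(0.0336, -0.0144) = (-0.00016, 0.00064)

(-0.00016, 0.00064)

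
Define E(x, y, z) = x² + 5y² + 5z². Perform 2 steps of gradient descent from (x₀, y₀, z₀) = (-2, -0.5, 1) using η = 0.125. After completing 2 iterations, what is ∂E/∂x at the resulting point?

-2.25

∇E = (2x, 10y, 10z)
(x₁, y₁, z₁) = (-2, -0.5, 1) − 0.125·(-4, -5, 10) = (-1.5, 0.125, -0.25)
(x₂, y₂, z₂) = (-1.5, 0.125, -0.25) − 0.125·(-3, 1.25, -2.5) = (-1.125, -0.03125, 0.0625)
∂E/∂x at (-1.125, -0.03125, 0.0625) = -2.25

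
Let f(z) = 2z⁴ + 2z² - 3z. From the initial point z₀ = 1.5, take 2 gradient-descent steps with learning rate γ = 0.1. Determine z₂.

f′(z) = 8z³ + 4z - 3
Step 1: f′(1.5) = 30; z₁ = 1.5 − 0.1·30 = -1.5
Step 2: f′(-1.5) = -36; z₂ = -1.5 − 0.1·(-36) = 2.1

2.1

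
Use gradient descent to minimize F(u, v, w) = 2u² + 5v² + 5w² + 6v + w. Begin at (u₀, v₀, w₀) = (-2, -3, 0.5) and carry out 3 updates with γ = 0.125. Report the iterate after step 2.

(-0.5, -0.75, -0.0625)

∇F = (4u, 10v + 6, 10w + 1)
(u₁, v₁, w₁) = (-2, -3, 0.5) − 0.125·(-8, -24, 6) = (-1, 0, -0.25)
(u₂, v₂, w₂) = (-1, 0, -0.25) − 0.125·(-4, 6, -1.5) = (-0.5, -0.75, -0.0625)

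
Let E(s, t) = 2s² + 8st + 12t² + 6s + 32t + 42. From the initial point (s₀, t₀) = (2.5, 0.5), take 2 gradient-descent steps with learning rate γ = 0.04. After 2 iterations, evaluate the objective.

∇E = (4s + 8t + 6, 8s + 24t + 32)
(s₁, t₁) = (2.5, 0.5) − 0.04·(20, 64) = (1.7, -2.06)
(s₂, t₂) = (1.7, -2.06) − 0.04·(-3.68, -3.84) = (1.8472, -1.9064)
E(1.8472, -1.9064) = 14.34301056

14.34301056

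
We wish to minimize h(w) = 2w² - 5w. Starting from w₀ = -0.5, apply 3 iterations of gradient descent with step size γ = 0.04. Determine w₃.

0.212768

h′(w) = 4w - 5
Step 1: h′(-0.5) = -7; w₁ = -0.5 − 0.04·(-7) = -0.22
Step 2: h′(-0.22) = -5.88; w₂ = -0.22 − 0.04·(-5.88) = 0.0152
Step 3: h′(0.0152) = -4.9392; w₃ = 0.0152 − 0.04·(-4.9392) = 0.212768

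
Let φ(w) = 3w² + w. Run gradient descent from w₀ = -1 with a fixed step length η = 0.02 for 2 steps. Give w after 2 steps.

-0.812

φ′(w) = 6w + 1
w₁ = -1 − 0.02·(-5) = -0.9
w₂ = -0.9 − 0.02·(-4.4) = -0.812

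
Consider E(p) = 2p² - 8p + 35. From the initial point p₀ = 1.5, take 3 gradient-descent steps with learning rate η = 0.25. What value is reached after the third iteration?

E′(p) = 4p - 8
Step 1: E′(1.5) = -2; p₁ = 1.5 − 0.25·(-2) = 2
Step 2: E′(2) = 0; p₂ = 2 − 0.25·0 = 2
Step 3: E′(2) = 0; p₃ = 2 − 0.25·0 = 2

2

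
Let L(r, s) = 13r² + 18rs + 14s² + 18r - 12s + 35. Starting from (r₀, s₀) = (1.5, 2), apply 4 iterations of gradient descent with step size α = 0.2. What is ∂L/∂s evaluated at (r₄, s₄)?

344594.2256

∇L = (26r + 18s + 18, 18r + 28s - 12)
(r₁, s₁) = (1.5, 2) − 0.2·(93, 71) = (-17.1, -12.2)
(r₂, s₂) = (-17.1, -12.2) − 0.2·(-646.2, -661.4) = (112.14, 120.08)
(r₃, s₃) = (112.14, 120.08) − 0.2·(5095.08, 5368.76) = (-906.876, -953.672)
(r₄, s₄) = (-906.876, -953.672) − 0.2·(-40726.872, -43038.584) = (7238.4984, 7654.0448)
∂L/∂s at (7238.4984, 7654.0448) = 344594.2256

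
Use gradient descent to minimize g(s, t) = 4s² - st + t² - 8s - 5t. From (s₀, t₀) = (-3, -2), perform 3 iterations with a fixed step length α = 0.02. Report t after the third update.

∇g = (8s - t - 8, -s + 2t - 5)
Step 1: at (-3, -2), ∇g = (-30, -6) → (-3, -2) − 0.02·(-30, -6) = (-2.4, -1.88)
Step 2: at (-2.4, -1.88), ∇g = (-25.32, -6.36) → (-2.4, -1.88) − 0.02·(-25.32, -6.36) = (-1.8936, -1.7528)
Step 3: at (-1.8936, -1.7528), ∇g = (-21.396, -6.612) → (-1.8936, -1.7528) − 0.02·(-21.396, -6.612) = (-1.46568, -1.62056)
t = -1.62056

-1.62056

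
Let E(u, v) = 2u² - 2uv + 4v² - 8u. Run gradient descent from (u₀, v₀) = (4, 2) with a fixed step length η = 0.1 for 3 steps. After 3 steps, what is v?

∇E = (4u - 2v - 8, -2u + 8v)
Step 1: at (4, 2), ∇E = (4, 8) → (4, 2) − 0.1·(4, 8) = (3.6, 1.2)
Step 2: at (3.6, 1.2), ∇E = (4, 2.4) → (3.6, 1.2) − 0.1·(4, 2.4) = (3.2, 0.96)
Step 3: at (3.2, 0.96), ∇E = (2.88, 1.28) → (3.2, 0.96) − 0.1·(2.88, 1.28) = (2.912, 0.832)
v = 0.832

0.832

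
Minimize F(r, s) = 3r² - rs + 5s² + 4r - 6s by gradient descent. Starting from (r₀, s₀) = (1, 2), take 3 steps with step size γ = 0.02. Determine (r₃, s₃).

(0.561296, 1.35692)

∇F = (6r - s + 4, -r + 10s - 6)
(r₁, s₁) = (1, 2) − 0.02·(8, 13) = (0.84, 1.74)
(r₂, s₂) = (0.84, 1.74) − 0.02·(7.3, 10.56) = (0.694, 1.5288)
(r₃, s₃) = (0.694, 1.5288) − 0.02·(6.6352, 8.594) = (0.561296, 1.35692)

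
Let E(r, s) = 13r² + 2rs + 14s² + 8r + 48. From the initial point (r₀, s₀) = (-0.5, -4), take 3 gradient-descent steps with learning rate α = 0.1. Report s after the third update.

∇E = (26r + 2s + 8, 2r + 28s)
(r₁, s₁) = (-0.5, -4) − 0.1·(-13, -113) = (0.8, 7.3)
(r₂, s₂) = (0.8, 7.3) − 0.1·(43.4, 206) = (-3.54, -13.3)
(r₃, s₃) = (-3.54, -13.3) − 0.1·(-110.64, -379.48) = (7.524, 24.648)
s = 24.648

24.648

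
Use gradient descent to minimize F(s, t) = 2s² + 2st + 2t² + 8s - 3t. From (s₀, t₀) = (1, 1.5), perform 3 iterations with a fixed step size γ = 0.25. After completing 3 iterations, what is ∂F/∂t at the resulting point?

∇F = (4s + 2t + 8, 2s + 4t - 3)
Step 1: at (1, 1.5), ∇F = (15, 5) → (1, 1.5) − 0.25·(15, 5) = (-2.75, 0.25)
Step 2: at (-2.75, 0.25), ∇F = (-2.5, -7.5) → (-2.75, 0.25) − 0.25·(-2.5, -7.5) = (-2.125, 2.125)
Step 3: at (-2.125, 2.125), ∇F = (3.75, 1.25) → (-2.125, 2.125) − 0.25·(3.75, 1.25) = (-3.0625, 1.8125)
∂F/∂t at (-3.0625, 1.8125) = -1.875

-1.875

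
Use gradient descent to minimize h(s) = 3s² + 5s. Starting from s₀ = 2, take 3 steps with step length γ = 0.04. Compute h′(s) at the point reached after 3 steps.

7.462592

h′(s) = 6s + 5
Step 1: h′(2) = 17; s₁ = 2 − 0.04·17 = 1.32
Step 2: h′(1.32) = 12.92; s₂ = 1.32 − 0.04·12.92 = 0.8032
Step 3: h′(0.8032) = 9.8192; s₃ = 0.8032 − 0.04·9.8192 = 0.410432
h′(s) at (0.410432) = 7.462592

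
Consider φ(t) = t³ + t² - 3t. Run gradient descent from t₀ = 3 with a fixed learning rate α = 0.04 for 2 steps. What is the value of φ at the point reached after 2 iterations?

φ′(t) = 3t² + 2t - 3
t₁ = 3 − 0.04·30 = 1.8
t₂ = 1.8 − 0.04·10.32 = 1.3872
φ(1.3872) = 0.432145870848

0.432145870848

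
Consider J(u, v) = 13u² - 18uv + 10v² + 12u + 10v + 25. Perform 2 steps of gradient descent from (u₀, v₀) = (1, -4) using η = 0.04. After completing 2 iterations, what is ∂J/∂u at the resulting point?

47.0624

∇J = (26u - 18v + 12, -18u + 20v + 10)
(u₁, v₁) = (1, -4) − 0.04·(110, -88) = (-3.4, -0.48)
(u₂, v₂) = (-3.4, -0.48) − 0.04·(-67.76, 61.6) = (-0.6896, -2.944)
∂J/∂u at (-0.6896, -2.944) = 47.0624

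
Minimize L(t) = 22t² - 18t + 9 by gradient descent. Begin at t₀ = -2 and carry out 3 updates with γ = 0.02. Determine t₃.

L′(t) = 44t - 18
Step 1: L′(-2) = -106; t₁ = -2 − 0.02·(-106) = 0.12
Step 2: L′(0.12) = -12.72; t₂ = 0.12 − 0.02·(-12.72) = 0.3744
Step 3: L′(0.3744) = -1.5264; t₃ = 0.3744 − 0.02·(-1.5264) = 0.404928

0.404928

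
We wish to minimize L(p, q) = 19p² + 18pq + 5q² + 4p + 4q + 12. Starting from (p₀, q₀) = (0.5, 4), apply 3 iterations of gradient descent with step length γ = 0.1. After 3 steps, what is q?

-49.252

∇L = (38p + 18q + 4, 18p + 10q + 4)
(p₁, q₁) = (0.5, 4) − 0.1·(95, 53) = (-9, -1.3)
(p₂, q₂) = (-9, -1.3) − 0.1·(-361.4, -171) = (27.14, 15.8)
(p₃, q₃) = (27.14, 15.8) − 0.1·(1319.72, 650.52) = (-104.832, -49.252)
q = -49.252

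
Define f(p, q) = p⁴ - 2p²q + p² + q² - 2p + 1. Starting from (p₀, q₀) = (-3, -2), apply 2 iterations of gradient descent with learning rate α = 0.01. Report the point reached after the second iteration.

∇f = (4p³ - 4pq + 2p - 2, -2p² + 2q)
Step 1: at (-3, -2), ∇f = (-140, -22) → (-3, -2) − 0.01·(-140, -22) = (-1.6, -1.78)
Step 2: at (-1.6, -1.78), ∇f = (-32.976, -8.68) → (-1.6, -1.78) − 0.01·(-32.976, -8.68) = (-1.27024, -1.6932)

(-1.27024, -1.6932)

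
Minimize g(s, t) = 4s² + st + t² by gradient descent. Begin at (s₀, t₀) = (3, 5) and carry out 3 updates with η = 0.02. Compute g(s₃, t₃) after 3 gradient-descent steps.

34.392745264

∇g = (8s + t, s + 2t)
(s₁, t₁) = (3, 5) − 0.02·(29, 13) = (2.42, 4.74)
(s₂, t₂) = (2.42, 4.74) − 0.02·(24.1, 11.9) = (1.938, 4.502)
(s₃, t₃) = (1.938, 4.502) − 0.02·(20.006, 10.942) = (1.53788, 4.28316)
g(1.53788, 4.28316) = 34.392745264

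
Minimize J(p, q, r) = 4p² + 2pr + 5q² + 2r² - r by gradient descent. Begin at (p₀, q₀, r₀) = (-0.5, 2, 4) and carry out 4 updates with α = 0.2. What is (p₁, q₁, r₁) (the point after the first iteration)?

∇J = (8p + 2r, 10q, 2p + 4r - 1)
Step 1: at (-0.5, 2, 4), ∇J = (4, 20, 14) → (-0.5, 2, 4) − 0.2·(4, 20, 14) = (-1.3, -2, 1.2)

(-1.3, -2, 1.2)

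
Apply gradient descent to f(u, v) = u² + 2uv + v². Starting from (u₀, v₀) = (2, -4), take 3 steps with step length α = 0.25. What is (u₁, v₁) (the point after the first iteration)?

∇f = (2u + 2v, 2u + 2v)
Step 1: at (2, -4), ∇f = (-4, -4) → (2, -4) − 0.25·(-4, -4) = (3, -3)

(3, -3)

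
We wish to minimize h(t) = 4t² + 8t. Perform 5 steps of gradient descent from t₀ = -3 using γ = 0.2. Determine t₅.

h′(t) = 8t + 8
t₁ = -3 − 0.2·(-16) = 0.2
t₂ = 0.2 − 0.2·9.6 = -1.72
t₃ = -1.72 − 0.2·(-5.76) = -0.568
t₄ = -0.568 − 0.2·3.456 = -1.2592
t₅ = -1.2592 − 0.2·(-2.0736) = -0.84448

-0.84448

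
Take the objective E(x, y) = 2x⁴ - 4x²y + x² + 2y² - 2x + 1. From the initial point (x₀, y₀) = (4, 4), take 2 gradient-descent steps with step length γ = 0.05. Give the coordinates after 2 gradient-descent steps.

∇E = (8x³ - 8xy + 2x - 2, -4x² + 4y)
Step 1: at (4, 4), ∇E = (390, -48) → (4, 4) − 0.05·(390, -48) = (-15.5, 6.4)
Step 2: at (-15.5, 6.4), ∇E = (-29030.4, -935.4) → (-15.5, 6.4) − 0.05·(-29030.4, -935.4) = (1436.02, 53.17)

(1436.02, 53.17)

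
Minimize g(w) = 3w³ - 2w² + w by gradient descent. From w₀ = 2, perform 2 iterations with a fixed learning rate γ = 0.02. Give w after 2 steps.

1.150648

g′(w) = 9w² - 4w + 1
w₁ = 2 − 0.02·29 = 1.42
w₂ = 1.42 − 0.02·13.4676 = 1.150648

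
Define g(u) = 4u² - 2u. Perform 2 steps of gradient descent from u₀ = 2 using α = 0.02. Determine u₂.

1.4848

g′(u) = 8u - 2
u₁ = 2 − 0.02·14 = 1.72
u₂ = 1.72 − 0.02·11.76 = 1.4848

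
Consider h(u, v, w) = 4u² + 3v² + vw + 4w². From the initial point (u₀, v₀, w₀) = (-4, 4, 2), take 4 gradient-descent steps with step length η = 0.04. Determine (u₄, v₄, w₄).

(-0.85525504, 1.23498496, 0.19687424)

∇h = (8u, 6v + w, v + 8w)
(u₁, v₁, w₁) = (-4, 4, 2) − 0.04·(-32, 26, 20) = (-2.72, 2.96, 1.2)
(u₂, v₂, w₂) = (-2.72, 2.96, 1.2) − 0.04·(-21.76, 18.96, 12.56) = (-1.8496, 2.2016, 0.6976)
(u₃, v₃, w₃) = (-1.8496, 2.2016, 0.6976) − 0.04·(-14.7968, 13.9072, 7.7824) = (-1.257728, 1.645312, 0.386304)
(u₄, v₄, w₄) = (-1.257728, 1.645312, 0.386304) − 0.04·(-10.061824, 10.258176, 4.735744) = (-0.85525504, 1.23498496, 0.19687424)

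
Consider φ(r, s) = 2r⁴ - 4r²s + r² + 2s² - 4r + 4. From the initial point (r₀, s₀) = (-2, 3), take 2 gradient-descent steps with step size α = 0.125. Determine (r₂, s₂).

∇φ = (8r³ - 8rs + 2r - 4, -4r² + 4s)
(r₁, s₁) = (-2, 3) − 0.125·(-24, -4) = (1, 3.5)
(r₂, s₂) = (1, 3.5) − 0.125·(-22, 10) = (3.75, 2.25)

(3.75, 2.25)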